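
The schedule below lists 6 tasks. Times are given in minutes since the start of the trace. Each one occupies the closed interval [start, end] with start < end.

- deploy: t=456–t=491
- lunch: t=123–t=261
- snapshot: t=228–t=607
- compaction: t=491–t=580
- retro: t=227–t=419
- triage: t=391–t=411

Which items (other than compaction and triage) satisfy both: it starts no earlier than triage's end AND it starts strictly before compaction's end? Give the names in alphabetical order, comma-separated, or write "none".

Conditions: its start is no earlier than triage's end (X.start >= t=411) AND its start is strictly before compaction's end (X.start < t=580).
deploy: start t=456 >= t=411? ✓; start t=456 < t=580? ✓ → yes.
lunch: start t=123 >= t=411? ✗; start t=123 < t=580? ✓ → no.
retro: start t=227 >= t=411? ✗; start t=227 < t=580? ✓ → no.
snapshot: start t=228 >= t=411? ✗; start t=228 < t=580? ✓ → no.
Result: deploy.

deploy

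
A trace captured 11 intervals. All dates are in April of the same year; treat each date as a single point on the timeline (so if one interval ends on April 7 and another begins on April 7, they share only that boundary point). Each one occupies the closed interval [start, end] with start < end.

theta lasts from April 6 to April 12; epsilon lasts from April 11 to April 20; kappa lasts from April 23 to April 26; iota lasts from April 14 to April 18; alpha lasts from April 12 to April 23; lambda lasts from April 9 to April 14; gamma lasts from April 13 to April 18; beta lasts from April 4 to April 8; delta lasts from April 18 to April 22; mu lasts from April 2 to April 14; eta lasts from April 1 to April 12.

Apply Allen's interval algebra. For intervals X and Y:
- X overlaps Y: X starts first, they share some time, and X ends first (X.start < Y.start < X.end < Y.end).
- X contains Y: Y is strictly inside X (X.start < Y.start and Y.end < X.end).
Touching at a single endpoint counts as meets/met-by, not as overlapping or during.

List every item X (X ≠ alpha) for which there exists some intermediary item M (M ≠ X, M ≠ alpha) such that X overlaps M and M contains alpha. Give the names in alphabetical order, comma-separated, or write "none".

none

Target alpha = [April 12, April 23].
Intermediaries M with M contains alpha: none.
Union: none.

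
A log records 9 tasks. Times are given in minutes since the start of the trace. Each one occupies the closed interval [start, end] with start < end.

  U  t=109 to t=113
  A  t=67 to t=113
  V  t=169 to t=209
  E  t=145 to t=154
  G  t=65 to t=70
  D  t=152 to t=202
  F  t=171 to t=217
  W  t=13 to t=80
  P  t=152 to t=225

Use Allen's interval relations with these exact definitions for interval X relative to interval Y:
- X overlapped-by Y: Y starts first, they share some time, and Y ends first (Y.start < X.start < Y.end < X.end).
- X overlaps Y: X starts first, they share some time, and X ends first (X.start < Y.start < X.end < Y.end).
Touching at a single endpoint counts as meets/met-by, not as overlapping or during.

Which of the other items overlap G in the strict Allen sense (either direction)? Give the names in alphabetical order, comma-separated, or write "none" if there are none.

A

Target G = [t=65, t=70].
A [t=67, t=113] → overlapped-by → yes.
D [t=152, t=202] → after → no.
E [t=145, t=154] → after → no.
F [t=171, t=217] → after → no.
P [t=152, t=225] → after → no.
U [t=109, t=113] → after → no.
V [t=169, t=209] → after → no.
W [t=13, t=80] → contains → no.
Result: A.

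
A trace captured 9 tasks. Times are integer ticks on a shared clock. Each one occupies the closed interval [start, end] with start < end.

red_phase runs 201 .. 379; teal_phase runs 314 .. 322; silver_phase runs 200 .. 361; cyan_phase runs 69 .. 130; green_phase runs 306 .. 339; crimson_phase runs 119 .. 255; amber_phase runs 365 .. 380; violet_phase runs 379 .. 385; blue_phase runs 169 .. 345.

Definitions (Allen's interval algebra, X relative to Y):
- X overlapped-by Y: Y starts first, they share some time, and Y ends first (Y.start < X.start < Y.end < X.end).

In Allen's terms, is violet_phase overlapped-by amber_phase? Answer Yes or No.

violet_phase = [379, 385], amber_phase = [365, 380].
Actual relation of violet_phase to amber_phase: overlapped-by.
Asked whether 'overlapped-by' holds → Yes.

Yes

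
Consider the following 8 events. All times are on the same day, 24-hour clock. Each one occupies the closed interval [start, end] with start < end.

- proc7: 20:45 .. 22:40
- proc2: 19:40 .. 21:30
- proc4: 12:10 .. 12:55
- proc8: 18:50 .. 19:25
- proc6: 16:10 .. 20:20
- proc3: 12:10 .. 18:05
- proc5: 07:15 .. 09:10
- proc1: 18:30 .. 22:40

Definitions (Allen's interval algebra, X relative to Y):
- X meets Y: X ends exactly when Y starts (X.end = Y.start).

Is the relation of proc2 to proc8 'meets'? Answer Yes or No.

No

proc2 = [19:40, 21:30], proc8 = [18:50, 19:25].
Actual relation of proc2 to proc8: after.
Asked whether 'meets' holds → No.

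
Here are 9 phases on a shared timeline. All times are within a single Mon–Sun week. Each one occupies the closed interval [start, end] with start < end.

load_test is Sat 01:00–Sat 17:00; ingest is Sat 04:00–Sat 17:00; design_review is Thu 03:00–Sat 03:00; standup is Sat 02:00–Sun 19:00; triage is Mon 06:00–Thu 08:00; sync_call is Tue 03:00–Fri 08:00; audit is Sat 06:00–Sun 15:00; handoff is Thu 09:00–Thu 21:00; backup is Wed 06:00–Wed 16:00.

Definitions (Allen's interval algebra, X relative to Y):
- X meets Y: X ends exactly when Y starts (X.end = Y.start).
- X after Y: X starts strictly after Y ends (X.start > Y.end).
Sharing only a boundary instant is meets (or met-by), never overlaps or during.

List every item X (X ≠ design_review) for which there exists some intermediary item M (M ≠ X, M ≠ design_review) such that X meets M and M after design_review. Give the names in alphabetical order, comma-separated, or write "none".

none

Target design_review = [Thu 03:00, Sat 03:00].
Intermediaries M with M after design_review: audit, ingest.
Via audit — items with X meets audit: none.
Via ingest — items with X meets ingest: none.
Union: none.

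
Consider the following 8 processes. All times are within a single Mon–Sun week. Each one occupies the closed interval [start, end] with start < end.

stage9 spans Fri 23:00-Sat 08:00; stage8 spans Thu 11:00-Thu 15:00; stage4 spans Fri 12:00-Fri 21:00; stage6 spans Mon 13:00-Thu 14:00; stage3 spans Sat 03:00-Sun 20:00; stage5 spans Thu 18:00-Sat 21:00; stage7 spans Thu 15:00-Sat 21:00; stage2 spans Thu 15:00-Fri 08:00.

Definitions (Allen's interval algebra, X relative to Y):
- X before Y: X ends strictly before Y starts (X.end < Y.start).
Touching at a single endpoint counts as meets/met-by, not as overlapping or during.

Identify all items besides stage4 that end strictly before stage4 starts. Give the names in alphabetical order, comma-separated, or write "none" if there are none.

stage2, stage6, stage8

Target stage4 = [Fri 12:00, Fri 21:00].
stage2 [Thu 15:00, Fri 08:00] → before → yes.
stage3 [Sat 03:00, Sun 20:00] → after → no.
stage5 [Thu 18:00, Sat 21:00] → contains → no.
stage6 [Mon 13:00, Thu 14:00] → before → yes.
stage7 [Thu 15:00, Sat 21:00] → contains → no.
stage8 [Thu 11:00, Thu 15:00] → before → yes.
stage9 [Fri 23:00, Sat 08:00] → after → no.
Result: stage2, stage6, stage8.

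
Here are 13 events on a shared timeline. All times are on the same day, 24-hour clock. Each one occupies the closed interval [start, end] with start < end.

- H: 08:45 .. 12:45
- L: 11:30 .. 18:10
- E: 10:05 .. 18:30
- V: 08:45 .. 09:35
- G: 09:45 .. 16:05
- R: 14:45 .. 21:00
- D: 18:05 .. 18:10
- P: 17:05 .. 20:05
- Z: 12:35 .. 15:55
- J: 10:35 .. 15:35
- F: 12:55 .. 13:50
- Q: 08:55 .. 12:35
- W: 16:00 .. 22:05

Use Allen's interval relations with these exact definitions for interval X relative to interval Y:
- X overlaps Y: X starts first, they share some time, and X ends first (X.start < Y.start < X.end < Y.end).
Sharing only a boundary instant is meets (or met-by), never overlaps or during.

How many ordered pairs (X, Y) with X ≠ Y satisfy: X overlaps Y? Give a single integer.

Checking all 156 ordered pairs for relation 'overlaps'; matching pairs in alphabetical order:
(E, P): E overlaps P ✓
(E, R): E overlaps R ✓
(E, W): E overlaps W ✓
(G, E): G overlaps E ✓
(G, L): G overlaps L ✓
(G, R): G overlaps R ✓
(G, W): G overlaps W ✓
(H, E): H overlaps E ✓
(H, G): H overlaps G ✓
(H, J): H overlaps J ✓
(H, L): H overlaps L ✓
(H, Z): H overlaps Z ✓
(J, L): J overlaps L ✓
(J, R): J overlaps R ✓
(J, Z): J overlaps Z ✓
(L, P): L overlaps P ✓
(L, R): L overlaps R ✓
(L, W): L overlaps W ✓
(Q, E): Q overlaps E ✓
(Q, G): Q overlaps G ✓
(Q, J): Q overlaps J ✓
(Q, L): Q overlaps L ✓
(R, W): R overlaps W ✓
(V, Q): V overlaps Q ✓
... plus 1 further pairs not listed.
Count: 25.

25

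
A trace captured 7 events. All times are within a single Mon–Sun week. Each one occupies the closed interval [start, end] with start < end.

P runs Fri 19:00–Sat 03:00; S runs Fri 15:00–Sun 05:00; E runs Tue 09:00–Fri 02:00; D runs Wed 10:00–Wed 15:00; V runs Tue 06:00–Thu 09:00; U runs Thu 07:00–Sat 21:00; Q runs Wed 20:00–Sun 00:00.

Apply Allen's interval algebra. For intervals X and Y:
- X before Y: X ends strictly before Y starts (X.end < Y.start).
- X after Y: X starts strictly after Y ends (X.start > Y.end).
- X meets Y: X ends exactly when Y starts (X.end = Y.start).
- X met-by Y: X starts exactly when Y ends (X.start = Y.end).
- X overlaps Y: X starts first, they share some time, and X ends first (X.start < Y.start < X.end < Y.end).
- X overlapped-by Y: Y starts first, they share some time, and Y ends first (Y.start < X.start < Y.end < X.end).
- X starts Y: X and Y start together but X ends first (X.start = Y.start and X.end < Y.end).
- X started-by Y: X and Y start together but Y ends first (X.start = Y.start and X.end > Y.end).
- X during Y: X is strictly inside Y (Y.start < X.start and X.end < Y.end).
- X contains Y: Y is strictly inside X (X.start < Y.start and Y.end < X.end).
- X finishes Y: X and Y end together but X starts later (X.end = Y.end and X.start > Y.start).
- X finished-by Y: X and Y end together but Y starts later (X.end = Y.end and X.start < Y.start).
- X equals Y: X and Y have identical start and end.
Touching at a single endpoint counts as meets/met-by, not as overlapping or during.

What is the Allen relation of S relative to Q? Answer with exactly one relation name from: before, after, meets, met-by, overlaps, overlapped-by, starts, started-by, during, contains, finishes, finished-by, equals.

S = [Fri 15:00, Sun 05:00]; Q = [Wed 20:00, Sun 00:00].
Compare endpoints: S.start > Q.start, S.start < Q.end, S.end > Q.start, S.end > Q.end.
That pattern is 'overlapped-by'.

overlapped-by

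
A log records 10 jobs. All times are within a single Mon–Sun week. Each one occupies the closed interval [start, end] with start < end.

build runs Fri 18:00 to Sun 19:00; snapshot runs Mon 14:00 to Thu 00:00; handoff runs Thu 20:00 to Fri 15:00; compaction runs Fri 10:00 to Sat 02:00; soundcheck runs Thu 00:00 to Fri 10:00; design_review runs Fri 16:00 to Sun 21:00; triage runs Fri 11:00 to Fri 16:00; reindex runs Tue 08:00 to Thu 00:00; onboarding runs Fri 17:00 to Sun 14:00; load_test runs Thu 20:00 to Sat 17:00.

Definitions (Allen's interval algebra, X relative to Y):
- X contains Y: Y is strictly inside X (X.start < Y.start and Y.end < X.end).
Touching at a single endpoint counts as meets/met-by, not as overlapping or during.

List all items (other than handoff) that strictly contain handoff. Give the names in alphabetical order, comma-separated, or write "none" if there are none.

none

Target handoff = [Thu 20:00, Fri 15:00].
build [Fri 18:00, Sun 19:00] → after → no.
compaction [Fri 10:00, Sat 02:00] → overlapped-by → no.
design_review [Fri 16:00, Sun 21:00] → after → no.
load_test [Thu 20:00, Sat 17:00] → started-by → no.
onboarding [Fri 17:00, Sun 14:00] → after → no.
reindex [Tue 08:00, Thu 00:00] → before → no.
snapshot [Mon 14:00, Thu 00:00] → before → no.
soundcheck [Thu 00:00, Fri 10:00] → overlaps → no.
triage [Fri 11:00, Fri 16:00] → overlapped-by → no.
Result: none.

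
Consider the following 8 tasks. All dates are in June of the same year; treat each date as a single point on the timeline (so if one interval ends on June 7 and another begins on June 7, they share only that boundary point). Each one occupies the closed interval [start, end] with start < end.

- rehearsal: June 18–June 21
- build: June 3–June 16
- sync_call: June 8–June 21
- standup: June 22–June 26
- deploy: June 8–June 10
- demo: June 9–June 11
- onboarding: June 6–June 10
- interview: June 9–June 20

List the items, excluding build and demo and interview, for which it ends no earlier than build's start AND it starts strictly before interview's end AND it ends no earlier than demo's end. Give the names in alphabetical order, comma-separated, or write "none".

rehearsal, sync_call

Conditions: its end is no earlier than build's start (X.end >= June 3) AND its start is strictly before interview's end (X.start < June 20) AND its end is no earlier than demo's end (X.end >= June 11).
deploy: end June 10 >= June 3? ✓; start June 8 < June 20? ✓; end June 10 >= June 11? ✗ → no.
onboarding: end June 10 >= June 3? ✓; start June 6 < June 20? ✓; end June 10 >= June 11? ✗ → no.
rehearsal: end June 21 >= June 3? ✓; start June 18 < June 20? ✓; end June 21 >= June 11? ✓ → yes.
standup: end June 26 >= June 3? ✓; start June 22 < June 20? ✗; end June 26 >= June 11? ✓ → no.
sync_call: end June 21 >= June 3? ✓; start June 8 < June 20? ✓; end June 21 >= June 11? ✓ → yes.
Result: rehearsal, sync_call.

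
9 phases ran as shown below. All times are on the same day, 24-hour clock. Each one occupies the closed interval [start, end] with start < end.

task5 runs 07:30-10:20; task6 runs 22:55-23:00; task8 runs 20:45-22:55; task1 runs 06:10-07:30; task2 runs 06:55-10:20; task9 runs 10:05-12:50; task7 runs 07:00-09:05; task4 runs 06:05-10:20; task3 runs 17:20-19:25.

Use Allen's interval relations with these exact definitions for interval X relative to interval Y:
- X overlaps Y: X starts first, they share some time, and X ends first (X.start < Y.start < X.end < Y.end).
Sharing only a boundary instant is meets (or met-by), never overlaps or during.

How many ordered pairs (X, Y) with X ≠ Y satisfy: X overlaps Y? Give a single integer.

Checking all 72 ordered pairs for relation 'overlaps'; matching pairs in alphabetical order:
(task1, task2): task1 overlaps task2 ✓
(task1, task7): task1 overlaps task7 ✓
(task2, task9): task2 overlaps task9 ✓
(task4, task9): task4 overlaps task9 ✓
(task5, task9): task5 overlaps task9 ✓
(task7, task5): task7 overlaps task5 ✓
Count: 6.

6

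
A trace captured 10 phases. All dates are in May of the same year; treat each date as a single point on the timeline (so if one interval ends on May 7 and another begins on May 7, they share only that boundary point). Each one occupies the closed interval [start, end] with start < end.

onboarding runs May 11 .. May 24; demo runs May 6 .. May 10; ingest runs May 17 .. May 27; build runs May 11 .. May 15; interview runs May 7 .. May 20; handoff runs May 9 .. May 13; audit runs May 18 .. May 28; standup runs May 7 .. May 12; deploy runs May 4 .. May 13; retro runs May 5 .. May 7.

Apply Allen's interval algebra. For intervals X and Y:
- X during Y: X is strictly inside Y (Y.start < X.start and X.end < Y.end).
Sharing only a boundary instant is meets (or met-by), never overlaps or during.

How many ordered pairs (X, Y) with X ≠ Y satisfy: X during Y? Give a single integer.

Checking all 90 ordered pairs for relation 'during'; matching pairs in alphabetical order:
(build, interview): build during interview ✓
(demo, deploy): demo during deploy ✓
(handoff, interview): handoff during interview ✓
(retro, deploy): retro during deploy ✓
(standup, deploy): standup during deploy ✓
Count: 5.

5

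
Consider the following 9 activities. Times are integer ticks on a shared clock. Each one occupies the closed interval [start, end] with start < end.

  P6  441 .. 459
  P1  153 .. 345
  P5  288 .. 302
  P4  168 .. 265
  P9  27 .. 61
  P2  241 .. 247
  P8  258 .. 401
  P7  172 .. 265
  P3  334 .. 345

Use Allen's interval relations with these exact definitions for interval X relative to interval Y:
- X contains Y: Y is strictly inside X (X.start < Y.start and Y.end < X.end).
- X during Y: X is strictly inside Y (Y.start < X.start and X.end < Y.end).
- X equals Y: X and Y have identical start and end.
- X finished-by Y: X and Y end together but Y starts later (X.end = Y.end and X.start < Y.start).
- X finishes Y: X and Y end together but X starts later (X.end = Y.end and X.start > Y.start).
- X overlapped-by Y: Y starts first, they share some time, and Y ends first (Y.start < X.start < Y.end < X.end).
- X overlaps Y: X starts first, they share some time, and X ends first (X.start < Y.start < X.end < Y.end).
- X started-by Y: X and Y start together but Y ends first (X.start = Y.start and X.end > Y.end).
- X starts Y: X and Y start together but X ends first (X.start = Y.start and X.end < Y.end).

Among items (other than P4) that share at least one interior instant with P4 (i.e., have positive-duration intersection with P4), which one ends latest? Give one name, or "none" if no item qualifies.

P8

Target P4 = [168, 265].
P1 [153, 345] → contains → candidate.
P2 [241, 247] → during → candidate.
P3 [334, 345] → after → excluded.
P5 [288, 302] → after → excluded.
P6 [441, 459] → after → excluded.
P7 [172, 265] → finishes → candidate.
P8 [258, 401] → overlapped-by → candidate.
P9 [27, 61] → before → excluded.
Among candidates, latest end is 401 → P8.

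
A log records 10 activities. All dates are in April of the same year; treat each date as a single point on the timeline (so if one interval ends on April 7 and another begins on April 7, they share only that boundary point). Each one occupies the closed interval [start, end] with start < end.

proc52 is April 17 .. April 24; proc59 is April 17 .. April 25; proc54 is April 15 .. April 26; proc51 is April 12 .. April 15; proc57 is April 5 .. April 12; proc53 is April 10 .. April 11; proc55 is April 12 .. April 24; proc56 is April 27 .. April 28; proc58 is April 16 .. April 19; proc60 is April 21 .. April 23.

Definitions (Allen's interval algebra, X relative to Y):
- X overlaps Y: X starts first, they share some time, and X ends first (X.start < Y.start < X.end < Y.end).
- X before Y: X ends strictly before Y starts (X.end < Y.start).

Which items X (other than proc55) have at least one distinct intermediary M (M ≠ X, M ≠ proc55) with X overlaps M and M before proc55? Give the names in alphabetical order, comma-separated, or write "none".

none

Target proc55 = [April 12, April 24].
Intermediaries M with M before proc55: proc53.
Via proc53 — items with X overlaps proc53: none.
Union: none.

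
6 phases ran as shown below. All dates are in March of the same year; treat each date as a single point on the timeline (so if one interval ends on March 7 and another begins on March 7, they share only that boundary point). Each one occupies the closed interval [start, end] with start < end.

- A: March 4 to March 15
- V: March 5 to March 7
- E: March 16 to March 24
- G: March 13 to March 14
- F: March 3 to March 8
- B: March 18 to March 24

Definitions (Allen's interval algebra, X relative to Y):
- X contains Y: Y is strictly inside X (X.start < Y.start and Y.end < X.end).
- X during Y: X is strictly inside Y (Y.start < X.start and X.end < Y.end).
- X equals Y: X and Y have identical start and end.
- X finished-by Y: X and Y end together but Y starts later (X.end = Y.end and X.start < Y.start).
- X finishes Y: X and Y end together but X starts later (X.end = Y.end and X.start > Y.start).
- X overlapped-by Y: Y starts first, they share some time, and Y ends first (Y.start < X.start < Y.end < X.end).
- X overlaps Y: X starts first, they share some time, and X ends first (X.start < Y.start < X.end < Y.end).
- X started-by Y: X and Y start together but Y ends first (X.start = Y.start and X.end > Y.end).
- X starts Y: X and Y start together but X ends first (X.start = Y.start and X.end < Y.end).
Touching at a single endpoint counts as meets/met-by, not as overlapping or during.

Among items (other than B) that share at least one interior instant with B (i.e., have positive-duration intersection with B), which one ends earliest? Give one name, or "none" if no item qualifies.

E

Target B = [March 18, March 24].
A [March 4, March 15] → before → excluded.
E [March 16, March 24] → finished-by → candidate.
F [March 3, March 8] → before → excluded.
G [March 13, March 14] → before → excluded.
V [March 5, March 7] → before → excluded.
Among candidates, earliest end is March 24 → E.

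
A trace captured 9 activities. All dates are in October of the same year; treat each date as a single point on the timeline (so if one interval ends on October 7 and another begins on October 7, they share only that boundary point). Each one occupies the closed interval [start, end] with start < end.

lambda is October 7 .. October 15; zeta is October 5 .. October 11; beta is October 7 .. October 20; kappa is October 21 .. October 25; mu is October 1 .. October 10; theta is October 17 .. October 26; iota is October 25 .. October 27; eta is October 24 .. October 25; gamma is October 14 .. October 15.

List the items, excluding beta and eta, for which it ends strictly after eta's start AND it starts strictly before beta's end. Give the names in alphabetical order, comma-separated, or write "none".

theta

Conditions: its end is strictly after eta's start (X.end > October 24) AND its start is strictly before beta's end (X.start < October 20).
gamma: end October 15 > October 24? ✗; start October 14 < October 20? ✓ → no.
iota: end October 27 > October 24? ✓; start October 25 < October 20? ✗ → no.
kappa: end October 25 > October 24? ✓; start October 21 < October 20? ✗ → no.
lambda: end October 15 > October 24? ✗; start October 7 < October 20? ✓ → no.
mu: end October 10 > October 24? ✗; start October 1 < October 20? ✓ → no.
theta: end October 26 > October 24? ✓; start October 17 < October 20? ✓ → yes.
zeta: end October 11 > October 24? ✗; start October 5 < October 20? ✓ → no.
Result: theta.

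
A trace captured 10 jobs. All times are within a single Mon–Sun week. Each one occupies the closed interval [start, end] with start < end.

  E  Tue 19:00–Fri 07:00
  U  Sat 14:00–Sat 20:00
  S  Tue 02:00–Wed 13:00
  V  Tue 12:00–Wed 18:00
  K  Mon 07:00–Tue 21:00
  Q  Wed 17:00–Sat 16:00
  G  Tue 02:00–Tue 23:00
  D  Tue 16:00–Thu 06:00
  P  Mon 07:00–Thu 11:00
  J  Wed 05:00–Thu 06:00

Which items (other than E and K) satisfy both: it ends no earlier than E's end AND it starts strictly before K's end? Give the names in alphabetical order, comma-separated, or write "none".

none

Conditions: its end is no earlier than E's end (X.end >= Fri 07:00) AND its start is strictly before K's end (X.start < Tue 21:00).
D: end Thu 06:00 >= Fri 07:00? ✗; start Tue 16:00 < Tue 21:00? ✓ → no.
G: end Tue 23:00 >= Fri 07:00? ✗; start Tue 02:00 < Tue 21:00? ✓ → no.
J: end Thu 06:00 >= Fri 07:00? ✗; start Wed 05:00 < Tue 21:00? ✗ → no.
P: end Thu 11:00 >= Fri 07:00? ✗; start Mon 07:00 < Tue 21:00? ✓ → no.
Q: end Sat 16:00 >= Fri 07:00? ✓; start Wed 17:00 < Tue 21:00? ✗ → no.
S: end Wed 13:00 >= Fri 07:00? ✗; start Tue 02:00 < Tue 21:00? ✓ → no.
U: end Sat 20:00 >= Fri 07:00? ✓; start Sat 14:00 < Tue 21:00? ✗ → no.
V: end Wed 18:00 >= Fri 07:00? ✗; start Tue 12:00 < Tue 21:00? ✓ → no.
Result: none.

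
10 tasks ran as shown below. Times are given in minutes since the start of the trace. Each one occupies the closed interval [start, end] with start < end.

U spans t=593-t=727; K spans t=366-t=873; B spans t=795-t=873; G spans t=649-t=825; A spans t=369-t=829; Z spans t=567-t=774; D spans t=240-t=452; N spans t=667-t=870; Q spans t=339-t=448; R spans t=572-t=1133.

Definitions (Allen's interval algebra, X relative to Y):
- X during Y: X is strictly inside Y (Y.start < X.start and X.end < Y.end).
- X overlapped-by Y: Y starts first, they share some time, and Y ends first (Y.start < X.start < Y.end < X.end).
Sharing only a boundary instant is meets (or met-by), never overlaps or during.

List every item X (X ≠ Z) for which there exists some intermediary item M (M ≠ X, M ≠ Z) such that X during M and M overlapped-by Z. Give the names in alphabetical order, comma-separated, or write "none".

Target Z = [t=567, t=774].
Intermediaries M with M overlapped-by Z: G, N, R.
Via G — items with X during G: none.
Via N — items with X during N: none.
Via R — items with X during R: B, G, N, U.
Union: B, G, N, U.

B, G, N, U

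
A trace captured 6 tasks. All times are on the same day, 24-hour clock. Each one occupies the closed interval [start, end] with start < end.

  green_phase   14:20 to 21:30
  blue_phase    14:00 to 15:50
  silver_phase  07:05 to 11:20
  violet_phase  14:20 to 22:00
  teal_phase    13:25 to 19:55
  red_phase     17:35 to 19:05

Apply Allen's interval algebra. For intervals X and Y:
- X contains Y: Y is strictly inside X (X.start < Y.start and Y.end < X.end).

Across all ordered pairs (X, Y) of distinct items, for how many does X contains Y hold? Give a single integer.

Checking all 30 ordered pairs for relation 'contains'; matching pairs in alphabetical order:
(green_phase, red_phase): green_phase contains red_phase ✓
(teal_phase, blue_phase): teal_phase contains blue_phase ✓
(teal_phase, red_phase): teal_phase contains red_phase ✓
(violet_phase, red_phase): violet_phase contains red_phase ✓
Count: 4.

4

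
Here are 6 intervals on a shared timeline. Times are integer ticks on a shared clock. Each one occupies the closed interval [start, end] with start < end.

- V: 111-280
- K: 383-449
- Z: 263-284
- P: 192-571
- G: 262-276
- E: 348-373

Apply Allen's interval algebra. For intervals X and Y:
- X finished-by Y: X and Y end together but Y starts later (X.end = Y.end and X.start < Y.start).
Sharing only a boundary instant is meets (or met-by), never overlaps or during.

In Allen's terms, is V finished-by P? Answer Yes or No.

V = [111, 280], P = [192, 571].
Actual relation of V to P: overlaps.
Asked whether 'finished-by' holds → No.

No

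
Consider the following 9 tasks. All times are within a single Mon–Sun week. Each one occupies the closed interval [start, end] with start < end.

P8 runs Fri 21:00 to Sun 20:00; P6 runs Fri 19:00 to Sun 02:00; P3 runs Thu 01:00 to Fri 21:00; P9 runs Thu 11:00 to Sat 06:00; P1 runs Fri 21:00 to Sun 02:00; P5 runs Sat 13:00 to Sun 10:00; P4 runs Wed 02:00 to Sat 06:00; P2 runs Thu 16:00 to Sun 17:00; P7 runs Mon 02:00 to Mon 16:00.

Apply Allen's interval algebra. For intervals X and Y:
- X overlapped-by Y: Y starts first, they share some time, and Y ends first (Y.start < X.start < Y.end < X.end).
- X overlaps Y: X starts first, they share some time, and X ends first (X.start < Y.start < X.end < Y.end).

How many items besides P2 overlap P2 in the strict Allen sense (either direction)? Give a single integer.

Target P2 = [Thu 16:00, Sun 17:00].
P1 [Fri 21:00, Sun 02:00] → during → no.
P3 [Thu 01:00, Fri 21:00] → overlaps → counts.
P4 [Wed 02:00, Sat 06:00] → overlaps → counts.
P5 [Sat 13:00, Sun 10:00] → during → no.
P6 [Fri 19:00, Sun 02:00] → during → no.
P7 [Mon 02:00, Mon 16:00] → before → no.
P8 [Fri 21:00, Sun 20:00] → overlapped-by → counts.
P9 [Thu 11:00, Sat 06:00] → overlaps → counts.
Total: 4.

4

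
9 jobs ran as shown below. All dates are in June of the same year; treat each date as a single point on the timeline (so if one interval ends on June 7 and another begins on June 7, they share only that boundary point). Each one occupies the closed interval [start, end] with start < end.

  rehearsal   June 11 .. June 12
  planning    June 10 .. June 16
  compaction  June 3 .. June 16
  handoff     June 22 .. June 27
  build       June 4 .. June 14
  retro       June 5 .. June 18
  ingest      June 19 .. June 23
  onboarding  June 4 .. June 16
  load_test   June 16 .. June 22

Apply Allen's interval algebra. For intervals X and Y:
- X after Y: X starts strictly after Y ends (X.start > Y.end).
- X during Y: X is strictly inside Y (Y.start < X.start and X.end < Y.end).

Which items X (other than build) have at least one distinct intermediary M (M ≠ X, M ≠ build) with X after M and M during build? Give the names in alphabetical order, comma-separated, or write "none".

handoff, ingest, load_test

Target build = [June 4, June 14].
Intermediaries M with M during build: rehearsal.
Via rehearsal — items with X after rehearsal: handoff, ingest, load_test.
Union: handoff, ingest, load_test.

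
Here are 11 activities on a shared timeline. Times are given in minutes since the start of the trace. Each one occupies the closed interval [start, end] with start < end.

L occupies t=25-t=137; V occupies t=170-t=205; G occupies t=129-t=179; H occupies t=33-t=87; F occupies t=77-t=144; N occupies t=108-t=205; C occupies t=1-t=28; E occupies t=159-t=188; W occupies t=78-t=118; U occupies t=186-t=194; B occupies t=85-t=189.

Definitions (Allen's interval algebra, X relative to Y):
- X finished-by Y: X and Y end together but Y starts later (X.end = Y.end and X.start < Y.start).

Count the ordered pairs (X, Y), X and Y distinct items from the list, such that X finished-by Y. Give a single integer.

Checking all 110 ordered pairs for relation 'finished-by'; matching pairs in alphabetical order:
(N, V): N finished-by V ✓
Count: 1.

1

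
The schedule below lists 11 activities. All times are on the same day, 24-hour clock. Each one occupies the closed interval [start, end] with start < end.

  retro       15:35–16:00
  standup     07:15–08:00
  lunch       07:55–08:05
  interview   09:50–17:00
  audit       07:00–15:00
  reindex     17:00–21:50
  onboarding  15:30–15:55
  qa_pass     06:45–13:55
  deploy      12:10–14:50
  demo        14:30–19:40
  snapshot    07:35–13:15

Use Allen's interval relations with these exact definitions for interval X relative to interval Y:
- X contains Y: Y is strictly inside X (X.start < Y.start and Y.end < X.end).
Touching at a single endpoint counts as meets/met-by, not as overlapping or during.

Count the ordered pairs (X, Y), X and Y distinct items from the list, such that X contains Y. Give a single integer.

13

Checking all 110 ordered pairs for relation 'contains'; matching pairs in alphabetical order:
(audit, deploy): audit contains deploy ✓
(audit, lunch): audit contains lunch ✓
(audit, snapshot): audit contains snapshot ✓
(audit, standup): audit contains standup ✓
(demo, onboarding): demo contains onboarding ✓
(demo, retro): demo contains retro ✓
(interview, deploy): interview contains deploy ✓
(interview, onboarding): interview contains onboarding ✓
(interview, retro): interview contains retro ✓
(qa_pass, lunch): qa_pass contains lunch ✓
(qa_pass, snapshot): qa_pass contains snapshot ✓
(qa_pass, standup): qa_pass contains standup ✓
(snapshot, lunch): snapshot contains lunch ✓
Count: 13.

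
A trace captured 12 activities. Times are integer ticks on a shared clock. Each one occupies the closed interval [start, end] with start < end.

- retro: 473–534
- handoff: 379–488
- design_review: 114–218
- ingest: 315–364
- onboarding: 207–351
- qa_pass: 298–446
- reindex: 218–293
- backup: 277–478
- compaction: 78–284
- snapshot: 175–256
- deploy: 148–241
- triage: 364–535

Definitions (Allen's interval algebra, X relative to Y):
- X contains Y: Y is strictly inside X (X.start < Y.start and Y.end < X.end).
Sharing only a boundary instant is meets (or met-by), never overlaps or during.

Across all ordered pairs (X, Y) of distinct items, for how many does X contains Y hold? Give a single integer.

9

Checking all 132 ordered pairs for relation 'contains'; matching pairs in alphabetical order:
(backup, ingest): backup contains ingest ✓
(backup, qa_pass): backup contains qa_pass ✓
(compaction, deploy): compaction contains deploy ✓
(compaction, design_review): compaction contains design_review ✓
(compaction, snapshot): compaction contains snapshot ✓
(onboarding, reindex): onboarding contains reindex ✓
(qa_pass, ingest): qa_pass contains ingest ✓
(triage, handoff): triage contains handoff ✓
(triage, retro): triage contains retro ✓
Count: 9.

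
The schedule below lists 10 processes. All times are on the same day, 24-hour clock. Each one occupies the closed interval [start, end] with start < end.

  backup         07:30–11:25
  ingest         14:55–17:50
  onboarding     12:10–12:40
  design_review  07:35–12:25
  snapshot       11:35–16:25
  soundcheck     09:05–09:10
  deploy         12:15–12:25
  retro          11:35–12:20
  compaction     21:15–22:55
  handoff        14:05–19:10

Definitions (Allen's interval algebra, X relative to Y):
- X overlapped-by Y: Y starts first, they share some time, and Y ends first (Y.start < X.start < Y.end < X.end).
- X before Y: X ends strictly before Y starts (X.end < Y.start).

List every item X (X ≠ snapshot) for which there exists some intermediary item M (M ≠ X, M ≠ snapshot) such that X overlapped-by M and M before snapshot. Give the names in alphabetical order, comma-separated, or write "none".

Target snapshot = [11:35, 16:25].
Intermediaries M with M before snapshot: backup, soundcheck.
Via backup — items with X overlapped-by backup: design_review.
Via soundcheck — items with X overlapped-by soundcheck: none.
Union: design_review.

design_review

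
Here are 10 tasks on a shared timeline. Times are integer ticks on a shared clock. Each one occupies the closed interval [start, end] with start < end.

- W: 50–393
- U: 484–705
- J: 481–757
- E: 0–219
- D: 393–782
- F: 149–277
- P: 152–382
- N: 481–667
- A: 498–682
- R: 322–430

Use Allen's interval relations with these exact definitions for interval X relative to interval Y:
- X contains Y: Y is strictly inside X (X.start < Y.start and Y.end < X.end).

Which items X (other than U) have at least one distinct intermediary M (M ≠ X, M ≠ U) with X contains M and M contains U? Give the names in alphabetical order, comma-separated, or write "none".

Target U = [484, 705].
Intermediaries M with M contains U: D, J.
Via D — items with X contains D: none.
Via J — items with X contains J: D.
Union: D.

D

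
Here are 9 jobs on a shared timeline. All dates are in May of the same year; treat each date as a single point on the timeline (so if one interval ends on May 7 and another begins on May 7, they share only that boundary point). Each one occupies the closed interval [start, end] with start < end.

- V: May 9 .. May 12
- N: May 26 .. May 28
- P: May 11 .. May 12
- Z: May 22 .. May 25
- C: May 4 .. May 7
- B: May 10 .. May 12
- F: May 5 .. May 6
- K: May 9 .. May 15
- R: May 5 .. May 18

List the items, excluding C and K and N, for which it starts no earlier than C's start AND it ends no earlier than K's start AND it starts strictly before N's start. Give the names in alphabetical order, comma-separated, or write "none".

B, P, R, V, Z

Conditions: its start is no earlier than C's start (X.start >= May 4) AND its end is no earlier than K's start (X.end >= May 9) AND its start is strictly before N's start (X.start < May 26).
B: start May 10 >= May 4? ✓; end May 12 >= May 9? ✓; start May 10 < May 26? ✓ → yes.
F: start May 5 >= May 4? ✓; end May 6 >= May 9? ✗; start May 5 < May 26? ✓ → no.
P: start May 11 >= May 4? ✓; end May 12 >= May 9? ✓; start May 11 < May 26? ✓ → yes.
R: start May 5 >= May 4? ✓; end May 18 >= May 9? ✓; start May 5 < May 26? ✓ → yes.
V: start May 9 >= May 4? ✓; end May 12 >= May 9? ✓; start May 9 < May 26? ✓ → yes.
Z: start May 22 >= May 4? ✓; end May 25 >= May 9? ✓; start May 22 < May 26? ✓ → yes.
Result: B, P, R, V, Z.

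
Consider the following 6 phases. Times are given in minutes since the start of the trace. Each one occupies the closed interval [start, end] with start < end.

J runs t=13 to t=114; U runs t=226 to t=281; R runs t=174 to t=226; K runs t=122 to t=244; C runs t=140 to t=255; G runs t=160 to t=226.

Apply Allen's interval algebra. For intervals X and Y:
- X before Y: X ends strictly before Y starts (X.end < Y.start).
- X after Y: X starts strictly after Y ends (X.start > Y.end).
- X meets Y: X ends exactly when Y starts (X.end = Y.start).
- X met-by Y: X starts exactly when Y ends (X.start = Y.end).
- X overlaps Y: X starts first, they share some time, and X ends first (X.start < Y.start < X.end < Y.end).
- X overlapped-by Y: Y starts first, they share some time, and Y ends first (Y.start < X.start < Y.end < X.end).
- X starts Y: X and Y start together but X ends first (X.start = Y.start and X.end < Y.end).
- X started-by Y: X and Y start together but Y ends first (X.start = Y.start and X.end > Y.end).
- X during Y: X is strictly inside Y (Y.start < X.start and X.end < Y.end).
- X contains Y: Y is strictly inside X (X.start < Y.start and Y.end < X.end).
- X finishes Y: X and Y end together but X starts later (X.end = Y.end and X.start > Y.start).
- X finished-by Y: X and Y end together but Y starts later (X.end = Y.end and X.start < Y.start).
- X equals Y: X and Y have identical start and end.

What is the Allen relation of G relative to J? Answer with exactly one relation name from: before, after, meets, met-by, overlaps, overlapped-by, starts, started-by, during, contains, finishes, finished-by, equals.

after

G = [t=160, t=226]; J = [t=13, t=114].
Compare endpoints: G.start > J.start, G.start > J.end, G.end > J.start, G.end > J.end.
That pattern is 'after'.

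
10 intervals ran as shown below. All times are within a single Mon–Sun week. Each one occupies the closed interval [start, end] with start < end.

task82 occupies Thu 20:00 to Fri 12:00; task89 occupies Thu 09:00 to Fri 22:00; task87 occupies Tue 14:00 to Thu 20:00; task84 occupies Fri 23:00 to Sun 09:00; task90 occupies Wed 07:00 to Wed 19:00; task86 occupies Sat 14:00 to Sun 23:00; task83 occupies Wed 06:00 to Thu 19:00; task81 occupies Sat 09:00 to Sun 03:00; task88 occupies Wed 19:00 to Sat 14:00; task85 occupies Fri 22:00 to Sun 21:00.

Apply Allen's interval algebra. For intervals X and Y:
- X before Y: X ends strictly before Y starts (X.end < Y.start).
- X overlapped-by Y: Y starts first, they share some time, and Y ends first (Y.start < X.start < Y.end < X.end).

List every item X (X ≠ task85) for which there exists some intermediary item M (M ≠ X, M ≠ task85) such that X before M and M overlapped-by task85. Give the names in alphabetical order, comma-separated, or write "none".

task82, task83, task87, task89, task90

Target task85 = [Fri 22:00, Sun 21:00].
Intermediaries M with M overlapped-by task85: task86.
Via task86 — items with X before task86: task82, task83, task87, task89, task90.
Union: task82, task83, task87, task89, task90.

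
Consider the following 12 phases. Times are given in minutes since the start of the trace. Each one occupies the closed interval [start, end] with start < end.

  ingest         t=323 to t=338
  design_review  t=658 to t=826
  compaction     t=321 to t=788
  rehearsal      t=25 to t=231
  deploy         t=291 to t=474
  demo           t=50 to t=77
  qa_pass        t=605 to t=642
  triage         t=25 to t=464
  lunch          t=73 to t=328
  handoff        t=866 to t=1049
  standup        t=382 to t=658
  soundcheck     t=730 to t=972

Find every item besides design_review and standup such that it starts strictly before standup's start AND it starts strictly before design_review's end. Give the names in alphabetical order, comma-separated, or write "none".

compaction, demo, deploy, ingest, lunch, rehearsal, triage

Conditions: its start is strictly before standup's start (X.start < t=382) AND its start is strictly before design_review's end (X.start < t=826).
compaction: start t=321 < t=382? ✓; start t=321 < t=826? ✓ → yes.
demo: start t=50 < t=382? ✓; start t=50 < t=826? ✓ → yes.
deploy: start t=291 < t=382? ✓; start t=291 < t=826? ✓ → yes.
handoff: start t=866 < t=382? ✗; start t=866 < t=826? ✗ → no.
ingest: start t=323 < t=382? ✓; start t=323 < t=826? ✓ → yes.
lunch: start t=73 < t=382? ✓; start t=73 < t=826? ✓ → yes.
qa_pass: start t=605 < t=382? ✗; start t=605 < t=826? ✓ → no.
rehearsal: start t=25 < t=382? ✓; start t=25 < t=826? ✓ → yes.
soundcheck: start t=730 < t=382? ✗; start t=730 < t=826? ✓ → no.
triage: start t=25 < t=382? ✓; start t=25 < t=826? ✓ → yes.
Result: compaction, demo, deploy, ingest, lunch, rehearsal, triage.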